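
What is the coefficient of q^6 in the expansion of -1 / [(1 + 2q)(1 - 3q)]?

Partial fractions give a closed form: a_n = (-2/5)·(-2)^n + (-3/5)·3^n.
At n = 6: a_6 = -463.

-463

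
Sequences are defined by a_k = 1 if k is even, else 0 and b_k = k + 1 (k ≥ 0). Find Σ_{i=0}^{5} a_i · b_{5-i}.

12

Write out a_i and b_{5-i} for i = 0,…,5 and sum the products.
Σ = 1·6 + 0·5 + 1·4 + 0·3 + 1·2 + 0·1 = 12.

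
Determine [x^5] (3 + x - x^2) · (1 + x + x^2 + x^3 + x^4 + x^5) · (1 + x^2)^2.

13

(3 + x - x^2) has coefficients 3,1,-1 for degrees 0…2.
(1 + x + x^2 + x^3 + x^4 + x^5) has coefficients 1,1,1,1,1,1 for degrees 0…5.
Finally multiplying by (1 + x^2)^2, the product of all factors after the first has coefficients 1,1,3,3,4,4 for degrees 0…5.
[x^5] = 3·4 + 1·4 − 1·3 = 13.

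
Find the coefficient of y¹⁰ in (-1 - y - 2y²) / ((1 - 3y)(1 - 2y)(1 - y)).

Partial fractions give a closed form: a_n = (-7)·3^n + (8)·2^n + (-2)·1^n.
At n = 10: a_10 = -405153.

-405153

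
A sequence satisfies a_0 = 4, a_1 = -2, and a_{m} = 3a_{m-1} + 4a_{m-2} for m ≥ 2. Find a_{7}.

6550

The ordinary generating function has denominator 1 - 3y - 4y^2.
Iterating the recurrence: a_0,…,a_{7} = 4, -2, 10, 22, 106, 406, 1642, 6550.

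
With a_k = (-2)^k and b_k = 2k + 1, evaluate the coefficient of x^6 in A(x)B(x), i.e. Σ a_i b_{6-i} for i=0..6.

19

This is [x^6] in the product of the two ordinary generating functions.
Σ = 1·13 − 2·11 + 4·9 − 8·7 + 16·5 − 32·3 + 64·1 = 19.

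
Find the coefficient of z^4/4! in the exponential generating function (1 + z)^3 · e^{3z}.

The EGF product rule gives c_4 = Σ_{k_1+k_2=4} C(4; k_1,k_2) · ∏ g_i(k_i), where (1+z)^3 gives the falling factorial (3)_k; e^{3z} gives (3)^k.
g_1(k) for k = 0…4: 1, 3, 6, 6, 0.
g_2(k) for k = 0…4: 1, 3, 9, 27, 81.
c_4 = Σ_k C(4,k)·g_1(k)·g_2(4−k) = 1·1·81 + 4·3·27 + 6·6·9 + 4·6·3 = 81 + 324 + 324 + 72 = 801.

801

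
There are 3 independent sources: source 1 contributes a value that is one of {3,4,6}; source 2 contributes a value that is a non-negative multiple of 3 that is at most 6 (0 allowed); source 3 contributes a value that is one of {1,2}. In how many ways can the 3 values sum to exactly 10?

The generating function for the choices is (x³ + x⁴ + x⁶)·(1 + x³ + x⁶)·(x + x²); the count is [x¹⁰].
(x³ + x⁴ + x⁶) has coefficients 0,0,0,1,1,0,1 for degrees 0…6.
(1 + x³ + x⁶) has coefficients 1,0,0,1,0,0,1,0,0,0,0 for degrees 0…10.
Finally multiplying by (x + x²), the product of all factors after the first has coefficients 0,1,1,0,1,1,0,1,1,0,0 for degrees 0…10.
[x¹⁰] = 1·1 + 1·0 + 1·1 = 2.

2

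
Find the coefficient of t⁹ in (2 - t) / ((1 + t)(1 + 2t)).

Partial fractions give a closed form: a_n = (-3)·(-1)^n + (5)·(-2)^n.
At n = 9: a_9 = -2557.

-2557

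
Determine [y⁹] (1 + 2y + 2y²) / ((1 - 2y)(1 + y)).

853

The denominator gives the recurrence a_n = a_(n−1) + 2a_(n−2) for n ≥ 3; the numerator fixes a_0 = 1, a_1 = 3, a_2 = 7.
Iterating: 1, 3, 7, 13, 27, 53, 107, 213, 427, 853, so a_9 = 853.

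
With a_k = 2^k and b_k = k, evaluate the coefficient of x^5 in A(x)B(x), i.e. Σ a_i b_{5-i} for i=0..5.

The convolution is the x^5 coefficient of A(x)B(x).
Σ = 1·5 + 2·4 + 4·3 + 8·2 + 16·1 + 32·0 = 57.

57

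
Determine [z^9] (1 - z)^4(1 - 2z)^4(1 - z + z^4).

(1 - z)^4 has coefficients 1,-4,6,-4,1 for degrees 0…4.
(1 - 2z)^4 has coefficients 1,-8,24,-32,16,0,0,0,0,0 for degrees 0…9.
Finally multiplying by (1 - z + z^4), the product of all factors after the first has coefficients 1,-9,32,-56,49,-24,24,-32,16,0 for degrees 0…9.
[z^9] = 1·0 − 4·16 + 6·(-32) − 4·24 + 1·(-24) = -376.

-376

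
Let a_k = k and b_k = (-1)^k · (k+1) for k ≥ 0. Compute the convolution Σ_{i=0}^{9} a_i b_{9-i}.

This is [x^9] in the product of the two ordinary generating functions.
Σ = 0·(-10) + 1·9 + 2·(-8) + 3·7 + 4·(-6) + 5·5 + 6·(-4) + 7·3 + 8·(-2) + 9·1 = 5.

5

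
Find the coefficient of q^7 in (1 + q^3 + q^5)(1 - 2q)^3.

12

(1 + q^3 + q^5) has coefficients 1,0,0,1,0,1 for degrees 0…5.
(1 - 2q)^3 has coefficients 1,-6,12,-8,0,0,0,0 for degrees 0…7.
[q^7] = 1·0 + 1·0 + 1·12 = 12.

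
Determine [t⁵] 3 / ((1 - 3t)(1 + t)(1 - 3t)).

The denominator gives the recurrence a_n = 5a_(n−1) − 3a_(n−2) − 9a_(n−3) for n ≥ 3; the numerator fixes a_0 = 3, a_1 = 15, a_2 = 66.
Iterating: 3, 15, 66, 258, 957, 3417, so a_5 = 3417.

3417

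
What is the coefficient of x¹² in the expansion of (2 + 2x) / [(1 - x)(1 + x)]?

Partial fractions give a closed form: a_n = (2)·1^n.
At n = 12: a_12 = 2.

2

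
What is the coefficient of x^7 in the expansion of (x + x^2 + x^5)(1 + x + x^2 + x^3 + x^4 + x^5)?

2

(x + x^2 + x^5) has coefficients 0,1,1,0,0,1 for degrees 0…5.
(1 + x + x^2 + x^3 + x^4 + x^5) has coefficients 1,1,1,1,1,1,0,0 for degrees 0…7.
[x^7] = 1·0 + 1·1 + 1·1 = 2.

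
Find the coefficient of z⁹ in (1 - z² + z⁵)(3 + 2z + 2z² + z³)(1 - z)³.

(1 - z² + z⁵) has coefficients 1,0,-1,0,0,1 for degrees 0…5.
(3 + 2z + 2z² + z³) has coefficients 3,2,2,1,0,0,0,0,0,0 for degrees 0…9.
Finally multiplying by (1 - z)³, the product of all factors after the first has coefficients 3,-7,5,-2,1,1,-1,0,0,0 for degrees 0…9.
[z⁹] = 1·0 − 1·0 + 1·1 = 1.

1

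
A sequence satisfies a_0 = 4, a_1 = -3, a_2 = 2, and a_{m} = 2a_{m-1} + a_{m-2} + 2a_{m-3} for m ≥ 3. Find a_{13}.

105161

The ordinary generating function has denominator 1 - 2x - x^2 - 2x^3.
Iterating the recurrence: a_0,…,a_{13} = 4, -3, 2, 9, 14, 41, 114, 297, 790, 2105, 5594, 14873, 39550, 105161.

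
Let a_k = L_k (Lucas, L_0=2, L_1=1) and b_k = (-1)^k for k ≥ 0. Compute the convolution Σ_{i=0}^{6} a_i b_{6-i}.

14

The convolution is the t^6 coefficient of A(t)B(t).
Σ = 2·1 + 1·(-1) + 3·1 + 4·(-1) + 7·1 + 11·(-1) + 18·1 = 14.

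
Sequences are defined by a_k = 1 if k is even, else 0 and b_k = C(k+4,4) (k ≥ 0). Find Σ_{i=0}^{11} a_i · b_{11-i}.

The convolution is the x^11 coefficient of A(x)B(x).
Σ = 1·1365 + 0·1001 + 1·715 + 0·495 + 1·330 + 0·210 + 1·126 + 0·70 + 1·35 + 0·15 + 1·5 + 0·1 = 2576.

2576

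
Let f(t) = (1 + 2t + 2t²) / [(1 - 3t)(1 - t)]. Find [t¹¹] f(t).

501914

The denominator gives the recurrence a_n = 4a_(n−1) − 3a_(n−2) for n ≥ 3; the numerator fixes a_0 = 1, a_1 = 6, a_2 = 23.
Iterating: 1, 6, 23, 74, 227, 686, 2063, 6194, 18587, 55766, 167303, 501914, so a_11 = 501914.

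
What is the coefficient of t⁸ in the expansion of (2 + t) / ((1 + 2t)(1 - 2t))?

Partial fractions give a closed form: a_n = (3/4)·(-2)^n + (5/4)·2^n.
At n = 8: a_8 = 512.

512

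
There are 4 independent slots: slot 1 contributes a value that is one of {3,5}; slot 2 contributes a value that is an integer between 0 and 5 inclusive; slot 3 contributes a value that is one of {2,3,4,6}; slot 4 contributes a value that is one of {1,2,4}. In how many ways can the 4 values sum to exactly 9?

The generating function for the choices is (z^3 + z^5)·(1 + z + z^2 + z^3 + z^4 + z^5)·(z^2 + z^3 + z^4 + z^6)·(z + z^2 + z^4); the count is [z^9].
(z^3 + z^5) has coefficients 0,0,0,1,0,1 for degrees 0…5.
(1 + z + z^2 + z^3 + z^4 + z^5) has coefficients 1,1,1,1,1,1,0,0,0,0 for degrees 0…9.
Multiplying by (z^2 + z^3 + z^4 + z^6) gives running coefficients 0,0,1,2,3,3,4,4,3,2 for degrees 0…9.
Finally multiplying by (z + z^2 + z^4), the product of all factors after the first has coefficients 0,0,0,1,3,5,7,9,11,10 for degrees 0…9.
[z^9] = 1·7 + 1·3 = 10.

10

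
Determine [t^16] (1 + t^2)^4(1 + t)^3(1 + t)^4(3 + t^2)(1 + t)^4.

(1 + t^2)^4 has coefficients 1,0,4,0,6,0,4,0,1 for degrees 0…8.
(1 + t)^3 has coefficients 1,3,3,1,0,0,0,0,0,0,0,0,0,0,0,0,0 for degrees 0…16.
Multiplying by (1 + t)^4 gives running coefficients 1,7,21,35,35,21,7,1,0,0,0,0,0,0,0,0,0 for degrees 0…16.
Multiplying by (3 + t^2) gives running coefficients 3,21,64,112,126,98,56,24,7,1,0,0,0,0,0,0,0 for degrees 0…16.
Finally multiplying by (1 + t)^4, the product of all factors after the first has coefficients 3,33,166,506,1045,1551,1716,1452,957,495,198,58,11,1,0,0,0 for degrees 0…16.
[t^16] = 1·0 + 4·0 + 6·11 + 4·198 + 1·957 = 1815.

1815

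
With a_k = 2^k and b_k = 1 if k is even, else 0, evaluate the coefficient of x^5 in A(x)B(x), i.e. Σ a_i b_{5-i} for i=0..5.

42

This is [x^5] in the product of the two ordinary generating functions.
Σ = 1·0 + 2·1 + 4·0 + 8·1 + 16·0 + 32·1 = 42.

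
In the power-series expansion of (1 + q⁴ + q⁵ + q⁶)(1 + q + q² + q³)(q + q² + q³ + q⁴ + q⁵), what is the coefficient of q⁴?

(1 + q⁴ + q⁵ + q⁶) has coefficients 1,0,0,0,1 for degrees 0…4.
(1 + q + q² + q³) has coefficients 1,1,1,1,0 for degrees 0…4.
Finally multiplying by (q + q² + q³ + q⁴ + q⁵), the product of all factors after the first has coefficients 0,1,2,3,4 for degrees 0…4.
[q⁴] = 1·4 + 1·0 = 4.

4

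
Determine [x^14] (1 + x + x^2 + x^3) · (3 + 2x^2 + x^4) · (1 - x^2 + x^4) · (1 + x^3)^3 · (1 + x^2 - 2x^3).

(1 + x + x^2 + x^3) has coefficients 1,1,1,1 for degrees 0…3.
(3 + 2x^2 + x^4) has coefficients 3,0,2,0,1,0,0,0,0,0,0,0,0,0,0 for degrees 0…14.
Multiplying by (1 - x^2 + x^4) gives running coefficients 3,0,-1,0,2,0,1,0,1,0,0,0,0,0,0 for degrees 0…14.
Multiplying by (1 + x^3)^3 gives running coefficients 3,0,-1,9,2,-3,10,6,-2,6,6,2,3,2,3 for degrees 0…14.
Finally multiplying by (1 + x^2 - 2x^3), the product of all factors after the first has coefficients 3,0,2,3,1,8,-6,-1,14,-8,-8,12,-3,-8,2 for degrees 0…14.
[x^14] = 1·2 + 1·(-8) + 1·(-3) + 1·12 = 3.

3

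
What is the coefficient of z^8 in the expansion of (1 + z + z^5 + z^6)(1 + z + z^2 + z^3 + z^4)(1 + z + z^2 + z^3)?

8

(1 + z + z^5 + z^6) has coefficients 1,1,0,0,0,1,1 for degrees 0…6.
(1 + z + z^2 + z^3 + z^4) has coefficients 1,1,1,1,1,0,0,0,0 for degrees 0…8.
Finally multiplying by (1 + z + z^2 + z^3), the product of all factors after the first has coefficients 1,2,3,4,4,3,2,1,0 for degrees 0…8.
[z^8] = 1·0 + 1·1 + 1·4 + 1·3 = 8.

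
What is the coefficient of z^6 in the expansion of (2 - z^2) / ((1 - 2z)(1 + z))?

75

The denominator gives the recurrence a_n = a_(n−1) + 2a_(n−2) for n ≥ 3; the numerator fixes a_0 = 2, a_1 = 2, a_2 = 5.
Iterating: 2, 2, 5, 9, 19, 37, 75, so a_6 = 75.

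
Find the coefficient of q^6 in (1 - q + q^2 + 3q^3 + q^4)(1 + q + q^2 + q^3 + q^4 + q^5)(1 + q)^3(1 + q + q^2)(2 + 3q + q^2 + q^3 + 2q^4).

428

(1 - q + q^2 + 3q^3 + q^4) has coefficients 1,-1,1,3,1 for degrees 0…4.
(1 + q + q^2 + q^3 + q^4 + q^5) has coefficients 1,1,1,1,1,1,0 for degrees 0…6.
Multiplying by (1 + q)^3 gives running coefficients 1,4,7,8,8,8,7 for degrees 0…6.
Multiplying by (1 + q + q^2) gives running coefficients 1,5,12,19,23,24,23 for degrees 0…6.
Finally multiplying by (2 + 3q + q^2 + q^3 + 2q^4), the product of all factors after the first has coefficients 2,13,40,80,122,158,184 for degrees 0…6.
[q^6] = 1·184 − 1·158 + 1·122 + 3·80 + 1·40 = 428.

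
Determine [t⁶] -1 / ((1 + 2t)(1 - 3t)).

-463

Partial fractions give a closed form: a_n = (-2/5)·(-2)^n + (-3/5)·3^n.
At n = 6: a_6 = -463.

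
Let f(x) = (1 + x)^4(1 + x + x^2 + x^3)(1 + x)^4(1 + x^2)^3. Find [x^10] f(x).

1080

(1 + x)^4 has coefficients 1,4,6,4,1 for degrees 0…4.
(1 + x + x^2 + x^3) has coefficients 1,1,1,1,0,0,0,0,0,0,0 for degrees 0…10.
Multiplying by (1 + x)^4 gives running coefficients 1,5,11,15,15,11,5,1,0,0,0 for degrees 0…10.
Finally multiplying by (1 + x^2)^3, the product of all factors after the first has coefficients 1,5,14,30,51,71,84,84,71,51,30 for degrees 0…10.
[x^10] = 1·30 + 4·51 + 6·71 + 4·84 + 1·84 = 1080.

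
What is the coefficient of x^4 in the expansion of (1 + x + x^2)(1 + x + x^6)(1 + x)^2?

4

(1 + x + x^2) has coefficients 1,1,1 for degrees 0…2.
(1 + x + x^6) has coefficients 1,1,0,0,0 for degrees 0…4.
Finally multiplying by (1 + x)^2, the product of all factors after the first has coefficients 1,3,3,1,0 for degrees 0…4.
[x^4] = 1·0 + 1·1 + 1·3 = 4.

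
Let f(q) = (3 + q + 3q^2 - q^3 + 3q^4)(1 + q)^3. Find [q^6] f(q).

(3 + q + 3q^2 - q^3 + 3q^4) has coefficients 3,1,3,-1,3 for degrees 0…4.
(1 + q)^3 has coefficients 1,3,3,1,0,0,0 for degrees 0…6.
[q^6] = 3·0 + 1·0 + 3·0 − 1·1 + 3·3 = 8.

8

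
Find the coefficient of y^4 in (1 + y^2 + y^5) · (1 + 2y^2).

(1 + y^2 + y^5) has coefficients 1,0,1,0,0 for degrees 0…4.
(1 + 2y^2) has coefficients 1,0,2,0,0 for degrees 0…4.
[y^4] = 1·0 + 1·2 = 2.

2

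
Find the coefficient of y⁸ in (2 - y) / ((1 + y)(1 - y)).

Partial fractions give a closed form: a_n = (3/2)·(-1)^n + (1/2)·1^n.
At n = 8: a_8 = 2.

2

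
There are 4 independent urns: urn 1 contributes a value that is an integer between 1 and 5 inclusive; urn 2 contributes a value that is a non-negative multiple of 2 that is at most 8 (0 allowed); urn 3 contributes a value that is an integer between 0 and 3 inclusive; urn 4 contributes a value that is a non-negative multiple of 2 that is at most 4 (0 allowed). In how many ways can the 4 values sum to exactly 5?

The generating function for the choices is (q + q^2 + q^3 + q^4 + q^5)·(1 + q^2 + q^4 + q^6 + q^8)·(1 + q + q^2 + q^3)·(1 + q^2 + q^4); the count is [q^5].
(q + q^2 + q^3 + q^4 + q^5) has coefficients 0,1,1,1,1,1 for degrees 0…5.
(1 + q^2 + q^4 + q^6 + q^8) has coefficients 1,0,1,0,1,0 for degrees 0…5.
Multiplying by (1 + q + q^2 + q^3) gives running coefficients 1,1,2,2,2,2 for degrees 0…5.
Finally multiplying by (1 + q^2 + q^4), the product of all factors after the first has coefficients 1,1,3,3,5,5 for degrees 0…5.
[q^5] = 1·5 + 1·3 + 1·3 + 1·1 + 1·1 = 13.

13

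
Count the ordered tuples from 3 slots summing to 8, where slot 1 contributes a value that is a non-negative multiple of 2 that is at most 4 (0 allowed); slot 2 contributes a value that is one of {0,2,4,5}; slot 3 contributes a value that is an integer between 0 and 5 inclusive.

8

The generating function for the choices is (1 + t² + t⁴)·(1 + t² + t⁴ + t⁵)·(1 + t + t² + t³ + t⁴ + t⁵); the count is [t⁸].
(1 + t² + t⁴) has coefficients 1,0,1,0,1 for degrees 0…4.
(1 + t² + t⁴ + t⁵) has coefficients 1,0,1,0,1,1,0,0,0 for degrees 0…8.
Finally multiplying by (1 + t + t² + t³ + t⁴ + t⁵), the product of all factors after the first has coefficients 1,1,2,2,3,4,3,3,2 for degrees 0…8.
[t⁸] = 1·2 + 1·3 + 1·3 = 8.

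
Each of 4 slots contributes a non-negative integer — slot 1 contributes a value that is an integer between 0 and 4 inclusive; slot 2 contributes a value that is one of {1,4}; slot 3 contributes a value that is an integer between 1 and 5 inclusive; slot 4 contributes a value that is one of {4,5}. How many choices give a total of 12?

The generating function for the choices is (1 + x + x^2 + x^3 + x^4)·(x + x^4)·(x + x^2 + x^3 + x^4 + x^5)·(x^4 + x^5); the count is [x^12].
(1 + x + x^2 + x^3 + x^4) has coefficients 1,1,1,1,1 for degrees 0…4.
(x + x^4) has coefficients 0,1,0,0,1,0,0,0,0,0,0,0,0 for degrees 0…12.
Multiplying by (x + x^2 + x^3 + x^4 + x^5) gives running coefficients 0,0,1,1,1,2,2,1,1,1,0,0,0 for degrees 0…12.
Finally multiplying by (x^4 + x^5), the product of all factors after the first has coefficients 0,0,0,0,0,0,1,2,2,3,4,3,2 for degrees 0…12.
[x^12] = 1·2 + 1·3 + 1·4 + 1·3 + 1·2 = 14.

14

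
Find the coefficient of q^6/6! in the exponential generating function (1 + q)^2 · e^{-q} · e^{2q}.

The EGF product rule gives c_6 = Σ_{k_1+k_2+k_3=6} C(6; k_1,k_2,k_3) · ∏ g_i(k_i), where (1+q)^2 gives the falling factorial (2)_k; e^{-q} gives (-1)^k; e^{2q} gives (2)^k.
g_1(k) for k = 0…6: 1, 2, 2, 0, 0, 0, 0.
g_2(k) for k = 0…6: 1, -1, 1, -1, 1, -1, 1.
g_3(k) for k = 0…6: 1, 2, 4, 8, 16, 32, 64.
First combine the last two factors: h(k) = Σ_j C(k,j)·g_2(j)·g_3(k−j) for k = 0…6: 1, 1, 1, 1, 1, 1, 1.
c_6 = Σ_k C(6,k)·g_1(k)·h(6−k) = 1·1·1 + 6·2·1 + 15·2·1 = 1 + 12 + 30 = 43.

43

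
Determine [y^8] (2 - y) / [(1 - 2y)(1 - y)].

Partial fractions give a closed form: a_n = (3)·2^n + (-1)·1^n.
At n = 8: a_8 = 767.

767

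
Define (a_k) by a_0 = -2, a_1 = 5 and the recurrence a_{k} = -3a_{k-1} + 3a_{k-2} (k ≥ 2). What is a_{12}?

-12668562

The ordinary generating function has denominator 1 + 3z - 3z^2.
Iterating the recurrence: a_0,…,a_{12} = -2, 5, -21, 78, -297, 1125, -4266, 16173, -61317, 232470, -881361, 3341493, -12668562.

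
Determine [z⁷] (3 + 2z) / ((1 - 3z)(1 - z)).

The denominator gives the recurrence a_n = 4a_(n−1) − 3a_(n−2) for n ≥ 2; the numerator fixes a_0 = 3, a_1 = 14.
Iterating: 3, 14, 47, 146, 443, 1334, 4007, 12026, so a_7 = 12026.

12026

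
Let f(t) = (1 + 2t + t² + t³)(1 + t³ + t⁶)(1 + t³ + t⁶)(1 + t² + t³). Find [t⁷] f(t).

12

(1 + 2t + t² + t³) has coefficients 1,2,1,1 for degrees 0…3.
(1 + t³ + t⁶) has coefficients 1,0,0,1,0,0,1,0 for degrees 0…7.
Multiplying by (1 + t³ + t⁶) gives running coefficients 1,0,0,2,0,0,3,0 for degrees 0…7.
Finally multiplying by (1 + t² + t³), the product of all factors after the first has coefficients 1,0,1,3,0,2,5,0 for degrees 0…7.
[t⁷] = 1·0 + 2·5 + 1·2 + 1·0 = 12.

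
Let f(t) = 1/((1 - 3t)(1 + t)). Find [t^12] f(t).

Partial fractions give a closed form: a_n = (3/4)·3^n + (1/4)·(-1)^n.
At n = 12: a_12 = 398581.

398581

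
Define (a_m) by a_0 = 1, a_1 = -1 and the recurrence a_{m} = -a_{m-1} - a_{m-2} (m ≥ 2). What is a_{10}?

-1

The ordinary generating function has denominator 1 + t + t^2.
Iterating the recurrence: a_0,…,a_{10} = 1, -1, 0, 1, -1, 0, 1, -1, 0, 1, -1.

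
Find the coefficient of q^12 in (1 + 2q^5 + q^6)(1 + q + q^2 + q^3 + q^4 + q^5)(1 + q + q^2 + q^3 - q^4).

4

(1 + 2q^5 + q^6) has coefficients 1,0,0,0,0,2,1 for degrees 0…6.
(1 + q + q^2 + q^3 + q^4 + q^5) has coefficients 1,1,1,1,1,1,0,0,0,0,0,0,0 for degrees 0…12.
Finally multiplying by (1 + q + q^2 + q^3 - q^4), the product of all factors after the first has coefficients 1,2,3,4,3,3,2,1,0,-1,0,0,0 for degrees 0…12.
[q^12] = 1·0 + 2·1 + 1·2 = 4.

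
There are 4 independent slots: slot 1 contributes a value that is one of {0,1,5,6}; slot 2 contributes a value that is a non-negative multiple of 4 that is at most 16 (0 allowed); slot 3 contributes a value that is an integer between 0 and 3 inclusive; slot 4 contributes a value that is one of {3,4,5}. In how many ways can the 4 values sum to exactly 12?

12

The generating function for the choices is (1 + z + z^5 + z^6)·(1 + z^4 + z^8 + z^12 + z^16)·(1 + z + z^2 + z^3)·(z^3 + z^4 + z^5); the count is [z^12].
(1 + z + z^5 + z^6) has coefficients 1,1,0,0,0,1,1 for degrees 0…6.
(1 + z^4 + z^8 + z^12 + z^16) has coefficients 1,0,0,0,1,0,0,0,1,0,0,0,1 for degrees 0…12.
Multiplying by (1 + z + z^2 + z^3) gives running coefficients 1,1,1,1,1,1,1,1,1,1,1,1,1 for degrees 0…12.
Finally multiplying by (z^3 + z^4 + z^5), the product of all factors after the first has coefficients 0,0,0,1,2,3,3,3,3,3,3,3,3 for degrees 0…12.
[z^12] = 1·3 + 1·3 + 1·3 + 1·3 = 12.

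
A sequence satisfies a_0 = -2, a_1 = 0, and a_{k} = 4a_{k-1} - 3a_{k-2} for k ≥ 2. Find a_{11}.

The ordinary generating function has denominator 1 - 4x + 3x^2.
Iterating the recurrence: a_0,…,a_{11} = -2, 0, 6, 24, 78, 240, 726, 2184, 6558, 19680, 59046, 177144.

177144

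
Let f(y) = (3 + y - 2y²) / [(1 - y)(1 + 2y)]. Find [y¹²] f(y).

5462

The denominator gives the recurrence a_n = −a_(n−1) + 2a_(n−2) for n ≥ 3; the numerator fixes a_0 = 3, a_1 = -2, a_2 = 6.
Iterating: 3, -2, 6, -10, 22, -42, 86, -170, 342, -682, 1366, -2730, 5462, so a_12 = 5462.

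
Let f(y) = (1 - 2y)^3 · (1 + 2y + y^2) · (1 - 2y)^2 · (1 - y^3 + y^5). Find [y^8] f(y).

(1 - 2y)^3 has coefficients 1,-6,12,-8 for degrees 0…3.
(1 + 2y + y^2) has coefficients 1,2,1,0,0,0,0,0,0 for degrees 0…8.
Multiplying by (1 - 2y)^2 gives running coefficients 1,-2,-3,4,4,0,0,0,0 for degrees 0…8.
Finally multiplying by (1 - y^3 + y^5), the product of all factors after the first has coefficients 1,-2,-3,3,6,4,-6,-7,4 for degrees 0…8.
[y^8] = 1·4 − 6·(-7) + 12·(-6) − 8·4 = -58.

-58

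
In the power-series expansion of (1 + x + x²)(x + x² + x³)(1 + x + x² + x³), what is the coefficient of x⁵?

8

(1 + x + x²) has coefficients 1,1,1 for degrees 0…2.
(x + x² + x³) has coefficients 0,1,1,1,0,0 for degrees 0…5.
Finally multiplying by (1 + x + x² + x³), the product of all factors after the first has coefficients 0,1,2,3,3,2 for degrees 0…5.
[x⁵] = 1·2 + 1·3 + 1·3 = 8.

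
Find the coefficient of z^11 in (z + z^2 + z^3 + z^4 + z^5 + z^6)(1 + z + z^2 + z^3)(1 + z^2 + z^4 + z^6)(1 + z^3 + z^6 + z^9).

30

(z + z^2 + z^3 + z^4 + z^5 + z^6) has coefficients 0,1,1,1,1,1,1 for degrees 0…6.
(1 + z + z^2 + z^3) has coefficients 1,1,1,1,0,0,0,0,0,0,0,0 for degrees 0…11.
Multiplying by (1 + z^2 + z^4 + z^6) gives running coefficients 1,1,2,2,2,2,2,2,1,1,0,0 for degrees 0…11.
Finally multiplying by (1 + z^3 + z^6 + z^9), the product of all factors after the first has coefficients 1,1,2,3,3,4,5,5,5,6,5,5 for degrees 0…11.
[z^11] = 1·5 + 1·6 + 1·5 + 1·5 + 1·5 + 1·4 = 30.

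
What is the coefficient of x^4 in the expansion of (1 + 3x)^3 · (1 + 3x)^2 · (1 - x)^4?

-194

(1 + 3x)^3 has coefficients 1,9,27,27 for degrees 0…3.
(1 + 3x)^2 has coefficients 1,6,9,0,0 for degrees 0…4.
Finally multiplying by (1 - x)^4, the product of all factors after the first has coefficients 1,2,-9,-4,31 for degrees 0…4.
[x^4] = 1·31 + 9·(-4) + 27·(-9) + 27·2 = -194.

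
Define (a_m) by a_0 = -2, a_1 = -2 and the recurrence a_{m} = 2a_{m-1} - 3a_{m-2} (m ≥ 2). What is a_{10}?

482

The ordinary generating function has denominator 1 - 2x + 3x^2.
Iterating the recurrence: a_0,…,a_{10} = -2, -2, 2, 10, 14, -2, -46, -86, -34, 190, 482.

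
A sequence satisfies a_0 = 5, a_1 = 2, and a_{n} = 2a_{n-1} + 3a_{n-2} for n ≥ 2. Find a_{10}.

103339

The ordinary generating function has denominator 1 - 2t - 3t^2.
Iterating the recurrence: a_0,…,a_{10} = 5, 2, 19, 44, 145, 422, 1279, 3824, 11485, 34442, 103339.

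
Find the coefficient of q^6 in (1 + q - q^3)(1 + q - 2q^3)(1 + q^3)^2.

(1 + q - q^3) has coefficients 1,1,0,-1 for degrees 0…3.
(1 + q - 2q^3) has coefficients 1,1,0,-2,0,0,0 for degrees 0…6.
Finally multiplying by (1 + q^3)^2, the product of all factors after the first has coefficients 1,1,0,0,2,0,-3 for degrees 0…6.
[q^6] = 1·(-3) + 1·0 − 1·0 = -3.

-3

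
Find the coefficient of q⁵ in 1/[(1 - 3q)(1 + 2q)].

The denominator gives the recurrence a_n = a_(n−1) + 6a_(n−2) for n ≥ 2; the numerator fixes a_0 = 1, a_1 = 1.
Iterating: 1, 1, 7, 13, 55, 133, so a_5 = 133.

133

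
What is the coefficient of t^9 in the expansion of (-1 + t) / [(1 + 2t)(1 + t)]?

1534

Partial fractions give a closed form: a_n = (-3)·(-2)^n + (2)·(-1)^n.
At n = 9: a_9 = 1534.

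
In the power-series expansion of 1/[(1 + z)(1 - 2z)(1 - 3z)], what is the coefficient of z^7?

4750

The denominator gives the recurrence a_n = 4a_(n−1) − a_(n−2) − 6a_(n−3) for n ≥ 3; the numerator fixes a_0 = 1, a_1 = 4, a_2 = 15.
Iterating: 1, 4, 15, 50, 161, 504, 1555, 4750, so a_7 = 4750.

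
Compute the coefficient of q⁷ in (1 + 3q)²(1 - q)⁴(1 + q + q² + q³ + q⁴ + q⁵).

(1 + 3q)² has coefficients 1,6,9 for degrees 0…2.
(1 - q)⁴ has coefficients 1,-4,6,-4,1,0,0,0 for degrees 0…7.
Finally multiplying by (1 + q + q² + q³ + q⁴ + q⁵), the product of all factors after the first has coefficients 1,-3,3,-1,0,0,-1,3 for degrees 0…7.
[q⁷] = 1·3 + 6·(-1) + 9·0 = -3.

-3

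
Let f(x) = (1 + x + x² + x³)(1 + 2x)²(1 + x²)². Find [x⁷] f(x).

(1 + x + x² + x³) has coefficients 1,1,1,1 for degrees 0…3.
(1 + 2x)² has coefficients 1,4,4,0,0,0,0,0 for degrees 0…7.
Finally multiplying by (1 + x²)², the product of all factors after the first has coefficients 1,4,6,8,9,4,4,0 for degrees 0…7.
[x⁷] = 1·0 + 1·4 + 1·4 + 1·9 = 17.

17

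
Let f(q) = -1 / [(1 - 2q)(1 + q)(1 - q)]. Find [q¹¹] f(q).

-2730

Partial fractions give a closed form: a_n = (-4/3)·2^n + (-1/6)·(-1)^n + (1/2)·1^n.
At n = 11: a_11 = -2730.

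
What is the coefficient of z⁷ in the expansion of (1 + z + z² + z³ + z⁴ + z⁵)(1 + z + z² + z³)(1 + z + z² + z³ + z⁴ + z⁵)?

20

(1 + z + z² + z³ + z⁴ + z⁵) has coefficients 1,1,1,1,1,1 for degrees 0…5.
(1 + z + z² + z³) has coefficients 1,1,1,1,0,0,0,0 for degrees 0…7.
Finally multiplying by (1 + z + z² + z³ + z⁴ + z⁵), the product of all factors after the first has coefficients 1,2,3,4,4,4,3,2 for degrees 0…7.
[z⁷] = 1·2 + 1·3 + 1·4 + 1·4 + 1·4 + 1·3 = 20.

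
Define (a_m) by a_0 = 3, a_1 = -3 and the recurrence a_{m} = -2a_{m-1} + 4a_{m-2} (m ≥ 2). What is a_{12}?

1978368

The ordinary generating function has denominator 1 + 2y - 4y^2.
Iterating the recurrence: a_0,…,a_{12} = 3, -3, 18, -48, 168, -528, 1728, -5568, 18048, -58368, 188928, -611328, 1978368.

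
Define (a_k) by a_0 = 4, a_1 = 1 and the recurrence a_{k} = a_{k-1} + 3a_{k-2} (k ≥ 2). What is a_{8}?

The ordinary generating function has denominator 1 - y - 3y^2.
Iterating the recurrence: a_0,…,a_{8} = 4, 1, 13, 16, 55, 103, 268, 577, 1381.

1381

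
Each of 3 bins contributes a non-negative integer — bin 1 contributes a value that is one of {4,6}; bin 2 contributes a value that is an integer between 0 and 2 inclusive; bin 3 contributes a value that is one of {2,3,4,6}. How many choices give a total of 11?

The generating function for the choices is (t^4 + t^6)·(1 + t + t^2)·(t^2 + t^3 + t^4 + t^6); the count is [t^11].
(t^4 + t^6) has coefficients 0,0,0,0,1,0,1 for degrees 0…6.
(1 + t + t^2) has coefficients 1,1,1,0,0,0,0,0,0,0,0,0 for degrees 0…11.
Finally multiplying by (t^2 + t^3 + t^4 + t^6), the product of all factors after the first has coefficients 0,0,1,2,3,2,2,1,1,0,0,0 for degrees 0…11.
[t^11] = 1·1 + 1·2 = 3.

3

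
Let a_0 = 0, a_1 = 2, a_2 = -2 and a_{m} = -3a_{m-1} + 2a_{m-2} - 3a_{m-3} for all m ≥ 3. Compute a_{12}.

-1518814

The ordinary generating function has denominator 1 + 3z - 2z^2 + 3z^3.
Iterating the recurrence: a_0,…,a_{12} = 0, 2, -2, 10, -40, 146, -548, 2056, -7702, 28862, -108158, 405304, -1518814.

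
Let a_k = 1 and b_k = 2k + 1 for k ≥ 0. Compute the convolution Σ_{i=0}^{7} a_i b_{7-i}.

64

This is [x^7] in the product of the two ordinary generating functions.
Σ = 1·15 + 1·13 + 1·11 + 1·9 + 1·7 + 1·5 + 1·3 + 1·1 = 64.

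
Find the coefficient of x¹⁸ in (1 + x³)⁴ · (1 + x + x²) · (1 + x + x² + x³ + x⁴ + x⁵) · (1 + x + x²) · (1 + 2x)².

(1 + x³)⁴ has coefficients 1,0,0,4,0,0,6,0,0,4,0,0,1 for degrees 0…12.
(1 + x + x²) has coefficients 1,1,1,0,0,0,0,0,0,0,0,0,0,0,0,0,0,0,0 for degrees 0…18.
Multiplying by (1 + x + x² + x³ + x⁴ + x⁵) gives running coefficients 1,2,3,3,3,3,2,1,0,0,0,0,0,0,0,0,0,0,0 for degrees 0…18.
Multiplying by (1 + x + x²) gives running coefficients 1,3,6,8,9,9,8,6,3,1,0,0,0,0,0,0,0,0,0 for degrees 0…18.
Finally multiplying by (1 + 2x)², the product of all factors after the first has coefficients 1,7,22,44,65,77,80,74,59,37,16,4,0,0,0,0,0,0,0 for degrees 0…18.
[x¹⁸] = 1·0 + 4·0 + 6·0 + 4·37 + 1·80 = 228.

228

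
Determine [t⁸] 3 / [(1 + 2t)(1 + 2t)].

6912

The denominator gives the recurrence a_n = −4a_(n−1) − 4a_(n−2) for n ≥ 2; the numerator fixes a_0 = 3, a_1 = -12.
Iterating: 3, -12, 36, -96, 240, -576, 1344, -3072, 6912, so a_8 = 6912.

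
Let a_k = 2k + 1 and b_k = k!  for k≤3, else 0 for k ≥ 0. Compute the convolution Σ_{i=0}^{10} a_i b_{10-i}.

Write out a_i and b_{10-i} for i = 0,…,10 and sum the products.
Σ = 1·0 + 3·0 + 5·0 + 7·0 + 9·0 + 11·0 + 13·0 + 15·6 + 17·2 + 19·1 + 21·1 = 164.

164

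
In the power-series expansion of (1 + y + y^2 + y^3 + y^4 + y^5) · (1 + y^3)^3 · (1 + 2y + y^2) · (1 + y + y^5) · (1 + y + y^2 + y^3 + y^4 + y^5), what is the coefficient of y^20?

(1 + y + y^2 + y^3 + y^4 + y^5) has coefficients 1,1,1,1,1,1 for degrees 0…5.
(1 + y^3)^3 has coefficients 1,0,0,3,0,0,3,0,0,1,0,0,0,0,0,0,0,0,0,0,0 for degrees 0…20.
Multiplying by (1 + 2y + y^2) gives running coefficients 1,2,1,3,6,3,3,6,3,1,2,1,0,0,0,0,0,0,0,0,0 for degrees 0…20.
Multiplying by (1 + y + y^5) gives running coefficients 1,3,3,4,9,10,8,10,12,10,6,6,7,3,1,2,1,0,0,0,0 for degrees 0…20.
Finally multiplying by (1 + y + y^2 + y^3 + y^4 + y^5), the product of all factors after the first has coefficients 1,4,7,11,20,30,37,44,53,59,56,52,51,44,33,25,20,14,7,4,3 for degrees 0…20.
[y^20] = 1·3 + 1·4 + 1·7 + 1·14 + 1·20 + 1·25 = 73.

73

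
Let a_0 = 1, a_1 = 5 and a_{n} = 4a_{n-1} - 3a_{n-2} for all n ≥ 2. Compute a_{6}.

The ordinary generating function has denominator 1 - 4z + 3z^2.
Iterating the recurrence: a_0,…,a_{6} = 1, 5, 17, 53, 161, 485, 1457.

1457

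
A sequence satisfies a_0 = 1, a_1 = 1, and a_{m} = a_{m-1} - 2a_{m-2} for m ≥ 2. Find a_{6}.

The ordinary generating function has denominator 1 - z + 2z^2.
Iterating the recurrence: a_0,…,a_{6} = 1, 1, -1, -3, -1, 5, 7.

7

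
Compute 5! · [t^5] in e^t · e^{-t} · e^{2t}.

The EGF product rule gives c_5 = Σ_{k_1+k_2+k_3=5} C(5; k_1,k_2,k_3) · ∏ g_i(k_i), where e^t gives (1)^k; e^{-t} gives (-1)^k; e^{2t} gives (2)^k.
g_1(k) for k = 0…5: 1, 1, 1, 1, 1, 1.
g_2(k) for k = 0…5: 1, -1, 1, -1, 1, -1.
g_3(k) for k = 0…5: 1, 2, 4, 8, 16, 32.
First combine the last two factors: h(k) = Σ_j C(k,j)·g_2(j)·g_3(k−j) for k = 0…5: 1, 1, 1, 1, 1, 1.
c_5 = Σ_k C(5,k)·g_1(k)·h(5−k) = 1·1·1 + 5·1·1 + 10·1·1 + 10·1·1 + 5·1·1 + 1·1·1 = 1 + 5 + 10 + 10 + 5 + 1 = 32.

32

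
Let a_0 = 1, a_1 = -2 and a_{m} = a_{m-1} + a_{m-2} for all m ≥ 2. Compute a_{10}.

The ordinary generating function has denominator 1 - q - q^2.
Iterating the recurrence: a_0,…,a_{10} = 1, -2, -1, -3, -4, -7, -11, -18, -29, -47, -76.

-76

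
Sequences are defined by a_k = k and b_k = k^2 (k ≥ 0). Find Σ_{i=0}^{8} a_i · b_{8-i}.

336

The convolution is the t^8 coefficient of A(t)B(t).
Σ = 0·64 + 1·49 + 2·36 + 3·25 + 4·16 + 5·9 + 6·4 + 7·1 + 8·0 = 336.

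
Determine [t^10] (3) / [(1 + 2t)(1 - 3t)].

Partial fractions give a closed form: a_n = (6/5)·(-2)^n + (9/5)·3^n.
At n = 10: a_10 = 107517.

107517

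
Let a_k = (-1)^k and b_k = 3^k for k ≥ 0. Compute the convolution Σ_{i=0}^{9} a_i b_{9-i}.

14762

This is [x^9] in the product of the two ordinary generating functions.
Σ = 1·19683 − 1·6561 + 1·2187 − 1·729 + 1·243 − 1·81 + 1·27 − 1·9 + 1·3 − 1·1 = 14762.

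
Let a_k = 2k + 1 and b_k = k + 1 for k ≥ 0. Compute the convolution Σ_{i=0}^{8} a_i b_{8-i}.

285

This is [x^8] in the product of the two ordinary generating functions.
Σ = 1·9 + 3·8 + 5·7 + 7·6 + 9·5 + 11·4 + 13·3 + 15·2 + 17·1 = 285.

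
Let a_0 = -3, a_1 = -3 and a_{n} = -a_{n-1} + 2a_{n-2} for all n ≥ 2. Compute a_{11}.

The ordinary generating function has denominator 1 + y - 2y^2.
Iterating the recurrence: a_0,…,a_{11} = -3, -3, -3, -3, -3, -3, -3, -3, -3, -3, -3, -3.

-3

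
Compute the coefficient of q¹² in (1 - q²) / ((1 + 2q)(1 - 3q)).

The denominator gives the recurrence a_n = a_(n−1) + 6a_(n−2) for n ≥ 3; the numerator fixes a_0 = 1, a_1 = 1, a_2 = 6.
Iterating: 1, 1, 6, 12, 48, 120, 408, 1128, 3576, 10344, 31800, 93864, 284664, so a_12 = 284664.

284664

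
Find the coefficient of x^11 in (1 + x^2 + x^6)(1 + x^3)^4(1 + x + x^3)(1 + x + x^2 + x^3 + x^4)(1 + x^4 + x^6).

110

(1 + x^2 + x^6) has coefficients 1,0,1,0,0,0,1 for degrees 0…6.
(1 + x^3)^4 has coefficients 1,0,0,4,0,0,6,0,0,4,0,0 for degrees 0…11.
Multiplying by (1 + x + x^3) gives running coefficients 1,1,0,5,4,0,10,6,0,10,4,0 for degrees 0…11.
Multiplying by (1 + x + x^2 + x^3 + x^4) gives running coefficients 1,2,2,7,11,10,19,25,20,26,30,20 for degrees 0…11.
Finally multiplying by (1 + x^4 + x^6), the product of all factors after the first has coefficients 1,2,2,7,12,12,22,34,33,43,60,55 for degrees 0…11.
[x^11] = 1·55 + 1·43 + 1·12 = 110.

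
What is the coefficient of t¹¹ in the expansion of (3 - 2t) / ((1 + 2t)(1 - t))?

Partial fractions give a closed form: a_n = (8/3)·(-2)^n + (1/3)·1^n.
At n = 11: a_11 = -5461.

-5461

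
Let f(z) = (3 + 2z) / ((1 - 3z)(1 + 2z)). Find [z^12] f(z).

The denominator gives the recurrence a_n = a_(n−1) + 6a_(n−2) for n ≥ 2; the numerator fixes a_0 = 3, a_1 = 5.
Iterating: 3, 5, 23, 53, 191, 509, 1655, 4709, 14639, 42893, 130727, 388085, 1172447, so a_12 = 1172447.

1172447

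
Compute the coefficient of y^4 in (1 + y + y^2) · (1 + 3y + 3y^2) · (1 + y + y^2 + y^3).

20

(1 + y + y^2) has coefficients 1,1,1 for degrees 0…2.
(1 + 3y + 3y^2) has coefficients 1,3,3,0,0 for degrees 0…4.
Finally multiplying by (1 + y + y^2 + y^3), the product of all factors after the first has coefficients 1,4,7,7,6 for degrees 0…4.
[y^4] = 1·6 + 1·7 + 1·7 = 20.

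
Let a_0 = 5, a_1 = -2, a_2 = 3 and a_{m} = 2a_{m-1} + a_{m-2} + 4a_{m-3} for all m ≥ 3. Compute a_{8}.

The ordinary generating function has denominator 1 - 2y - y^2 - 4y^3.
Iterating the recurrence: a_0,…,a_{8} = 5, -2, 3, 24, 43, 122, 383, 1060, 2991.

2991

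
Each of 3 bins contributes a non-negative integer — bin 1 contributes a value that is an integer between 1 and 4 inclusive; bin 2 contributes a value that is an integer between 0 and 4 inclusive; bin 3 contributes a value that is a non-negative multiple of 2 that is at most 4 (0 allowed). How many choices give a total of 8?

The generating function for the choices is (x + x^2 + x^3 + x^4)·(1 + x + x^2 + x^3 + x^4)·(1 + x^2 + x^4); the count is [x^8].
(x + x^2 + x^3 + x^4) has coefficients 0,1,1,1,1 for degrees 0…4.
(1 + x + x^2 + x^3 + x^4) has coefficients 1,1,1,1,1,0,0,0,0 for degrees 0…8.
Finally multiplying by (1 + x^2 + x^4), the product of all factors after the first has coefficients 1,1,2,2,3,2,2,1,1 for degrees 0…8.
[x^8] = 1·1 + 1·2 + 1·2 + 1·3 = 8.

8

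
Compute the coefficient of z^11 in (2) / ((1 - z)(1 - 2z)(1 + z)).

Partial fractions give a closed form: a_n = (-1)·1^n + (8/3)·2^n + (1/3)·(-1)^n.
At n = 11: a_11 = 5460.

5460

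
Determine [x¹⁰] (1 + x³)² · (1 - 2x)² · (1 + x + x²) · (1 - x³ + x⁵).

1

(1 + x³)² has coefficients 1,0,0,2,0,0,1 for degrees 0…6.
(1 - 2x)² has coefficients 1,-4,4,0,0,0,0,0,0,0,0 for degrees 0…10.
Multiplying by (1 + x + x²) gives running coefficients 1,-3,1,0,4,0,0,0,0,0,0 for degrees 0…10.
Finally multiplying by (1 - x³ + x⁵), the product of all factors after the first has coefficients 1,-3,1,-1,7,0,-3,-3,0,4,0 for degrees 0…10.
[x¹⁰] = 1·0 + 2·(-3) + 1·7 = 1.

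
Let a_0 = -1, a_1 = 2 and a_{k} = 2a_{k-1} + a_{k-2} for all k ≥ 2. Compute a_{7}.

The ordinary generating function has denominator 1 - 2z - z^2.
Iterating the recurrence: a_0,…,a_{7} = -1, 2, 3, 8, 19, 46, 111, 268.

268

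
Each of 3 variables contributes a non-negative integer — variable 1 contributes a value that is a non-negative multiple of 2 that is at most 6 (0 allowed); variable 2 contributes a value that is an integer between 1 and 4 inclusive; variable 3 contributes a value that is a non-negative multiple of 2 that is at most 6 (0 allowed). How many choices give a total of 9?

7

The generating function for the choices is (1 + y² + y⁴ + y⁶)·(y + y² + y³ + y⁴)·(1 + y² + y⁴ + y⁶); the count is [y⁹].
(1 + y² + y⁴ + y⁶) has coefficients 1,0,1,0,1,0,1 for degrees 0…6.
(y + y² + y³ + y⁴) has coefficients 0,1,1,1,1,0,0,0,0,0 for degrees 0…9.
Finally multiplying by (1 + y² + y⁴ + y⁶), the product of all factors after the first has coefficients 0,1,1,2,2,2,2,2,2,1 for degrees 0…9.
[y⁹] = 1·1 + 1·2 + 1·2 + 1·2 = 7.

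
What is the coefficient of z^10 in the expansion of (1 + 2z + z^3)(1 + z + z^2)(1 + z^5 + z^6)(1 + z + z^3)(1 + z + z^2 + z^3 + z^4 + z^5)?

66

(1 + 2z + z^3) has coefficients 1,2,0,1 for degrees 0…3.
(1 + z + z^2) has coefficients 1,1,1,0,0,0,0,0,0,0,0 for degrees 0…10.
Multiplying by (1 + z^5 + z^6) gives running coefficients 1,1,1,0,0,1,2,2,1,0,0 for degrees 0…10.
Multiplying by (1 + z + z^3) gives running coefficients 1,2,2,2,1,2,3,4,4,3,2 for degrees 0…10.
Finally multiplying by (1 + z + z^2 + z^3 + z^4 + z^5), the product of all factors after the first has coefficients 1,3,5,7,8,10,12,14,16,17,18 for degrees 0…10.
[z^10] = 1·18 + 2·17 + 1·14 = 66.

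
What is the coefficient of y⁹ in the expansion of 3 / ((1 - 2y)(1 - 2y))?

The denominator gives the recurrence a_n = 4a_(n−1) − 4a_(n−2) for n ≥ 2; the numerator fixes a_0 = 3, a_1 = 12.
Iterating: 3, 12, 36, 96, 240, 576, 1344, 3072, 6912, 15360, so a_9 = 15360.

15360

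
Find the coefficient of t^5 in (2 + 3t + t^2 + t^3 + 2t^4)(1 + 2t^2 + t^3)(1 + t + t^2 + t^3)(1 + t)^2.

(2 + 3t + t^2 + t^3 + 2t^4) has coefficients 2,3,1,1,2 for degrees 0…4.
(1 + 2t^2 + t^3) has coefficients 1,0,2,1,0,0 for degrees 0…5.
Multiplying by (1 + t + t^2 + t^3) gives running coefficients 1,1,3,4,3,3 for degrees 0…5.
Finally multiplying by (1 + t)^2, the product of all factors after the first has coefficients 1,3,6,11,14,13 for degrees 0…5.
[t^5] = 2·13 + 3·14 + 1·11 + 1·6 + 2·3 = 91.

91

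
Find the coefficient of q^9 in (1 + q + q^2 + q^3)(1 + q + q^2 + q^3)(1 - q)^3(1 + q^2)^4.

(1 + q + q^2 + q^3) has coefficients 1,1,1,1 for degrees 0…3.
(1 + q + q^2 + q^3) has coefficients 1,1,1,1,0,0,0,0,0,0 for degrees 0…9.
Multiplying by (1 - q)^3 gives running coefficients 1,-2,1,0,-1,2,-1,0,0,0 for degrees 0…9.
Finally multiplying by (1 + q^2)^4, the product of all factors after the first has coefficients 1,-2,5,-8,9,-10,5,0,-5,10 for degrees 0…9.
[q^9] = 1·10 + 1·(-5) + 1·0 + 1·5 = 10.

10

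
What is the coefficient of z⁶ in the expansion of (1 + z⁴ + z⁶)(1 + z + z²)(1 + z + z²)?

4

(1 + z⁴ + z⁶) has coefficients 1,0,0,0,1,0,1 for degrees 0…6.
(1 + z + z²) has coefficients 1,1,1,0,0,0,0 for degrees 0…6.
Finally multiplying by (1 + z + z²), the product of all factors after the first has coefficients 1,2,3,2,1,0,0 for degrees 0…6.
[z⁶] = 1·0 + 1·3 + 1·1 = 4.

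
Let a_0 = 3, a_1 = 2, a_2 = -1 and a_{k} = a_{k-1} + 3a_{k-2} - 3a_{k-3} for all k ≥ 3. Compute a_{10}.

The ordinary generating function has denominator 1 - t - 3t^2 + 3t^3.
Iterating the recurrence: a_0,…,a_{10} = 3, 2, -1, -4, -13, -22, -49, -76, -157, -238, -481.

-481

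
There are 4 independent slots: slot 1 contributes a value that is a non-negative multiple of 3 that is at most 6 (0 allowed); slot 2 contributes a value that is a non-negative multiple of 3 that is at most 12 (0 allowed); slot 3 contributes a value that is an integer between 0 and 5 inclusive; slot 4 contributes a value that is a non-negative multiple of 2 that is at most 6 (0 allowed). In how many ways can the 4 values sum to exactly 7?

The generating function for the choices is (1 + z^3 + z^6)·(1 + z^3 + z^6 + z^9 + z^12)·(1 + z + z^2 + z^3 + z^4 + z^5)·(1 + z^2 + z^4 + z^6); the count is [z^7].
(1 + z^3 + z^6) has coefficients 1,0,0,1,0,0,1 for degrees 0…6.
(1 + z^3 + z^6 + z^9 + z^12) has coefficients 1,0,0,1,0,0,1,0 for degrees 0…7.
Multiplying by (1 + z + z^2 + z^3 + z^4 + z^5) gives running coefficients 1,1,1,2,2,2,2,2 for degrees 0…7.
Finally multiplying by (1 + z^2 + z^4 + z^6), the product of all factors after the first has coefficients 1,1,2,3,4,5,6,7 for degrees 0…7.
[z^7] = 1·7 + 1·4 + 1·1 = 12.

12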